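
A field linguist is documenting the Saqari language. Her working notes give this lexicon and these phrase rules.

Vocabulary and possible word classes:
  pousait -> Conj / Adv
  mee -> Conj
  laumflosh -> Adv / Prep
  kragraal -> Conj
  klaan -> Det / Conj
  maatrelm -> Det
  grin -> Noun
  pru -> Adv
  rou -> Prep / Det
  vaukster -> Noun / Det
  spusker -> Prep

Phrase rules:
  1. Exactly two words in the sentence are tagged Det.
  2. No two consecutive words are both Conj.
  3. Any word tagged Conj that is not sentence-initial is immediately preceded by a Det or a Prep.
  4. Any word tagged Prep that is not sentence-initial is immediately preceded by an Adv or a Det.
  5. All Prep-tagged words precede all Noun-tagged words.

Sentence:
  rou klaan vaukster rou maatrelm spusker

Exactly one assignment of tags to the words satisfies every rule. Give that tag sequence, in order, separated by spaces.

Prep Conj Det Prep Det Prep

Candidates per position — 1:rou {Prep,Det}; 2:klaan {Det,Conj}; 3:vaukster {Noun,Det}; 4:rou {Prep,Det}; 5:maatrelm {Det}; 6:spusker {Prep}.
If word 3 were Noun, no tagging could satisfy rule 5; so word 3 is Det.
If word 4 were Det, no tagging could satisfy rule 1; so word 4 is Prep.
If word 1 were Det, no tagging could satisfy rule 1; so word 1 is Prep.
If word 2 were Det, no tagging could satisfy rule 1; so word 2 is Conj.
The unique satisfying tagging is: Prep Conj Det Prep Det Prep.
Checking: rule 1 ok; rule 2 ok; rule 3 ok; rule 4 ok; rule 5 ok.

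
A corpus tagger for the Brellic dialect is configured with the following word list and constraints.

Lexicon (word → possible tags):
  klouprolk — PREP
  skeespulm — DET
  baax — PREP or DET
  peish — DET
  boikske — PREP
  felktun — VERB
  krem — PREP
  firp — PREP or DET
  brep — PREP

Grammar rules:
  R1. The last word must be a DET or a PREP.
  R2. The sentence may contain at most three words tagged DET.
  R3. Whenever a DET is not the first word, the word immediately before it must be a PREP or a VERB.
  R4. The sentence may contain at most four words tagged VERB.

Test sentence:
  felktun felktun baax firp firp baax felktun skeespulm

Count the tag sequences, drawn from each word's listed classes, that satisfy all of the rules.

8

Candidates per position — 1:felktun {VERB}; 2:felktun {VERB}; 3:baax {PREP,DET}; 4:firp {PREP,DET}; 5:firp {PREP,DET}; 6:baax {PREP,DET}; 7:felktun {VERB}; 8:skeespulm {DET}.
There are 16 candidate sequences in total.
Checking each against the rules leaves 8 sequences.
Count = 8.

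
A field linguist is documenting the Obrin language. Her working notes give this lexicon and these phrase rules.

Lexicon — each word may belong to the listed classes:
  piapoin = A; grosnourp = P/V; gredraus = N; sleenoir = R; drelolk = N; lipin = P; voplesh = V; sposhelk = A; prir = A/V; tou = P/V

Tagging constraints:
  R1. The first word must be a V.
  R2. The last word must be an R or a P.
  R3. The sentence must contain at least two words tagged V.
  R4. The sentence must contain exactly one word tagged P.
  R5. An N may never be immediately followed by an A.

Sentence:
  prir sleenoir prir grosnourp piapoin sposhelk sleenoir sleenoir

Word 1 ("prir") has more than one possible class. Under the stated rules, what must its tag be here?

V

Candidates per position — 1:prir {A,V}; 2:sleenoir {R}; 3:prir {A,V}; 4:grosnourp {P,V}; 5:piapoin {A}; 6:sposhelk {A}; 7:sleenoir {R}; 8:sleenoir {R}.
At position 1, choosing A makes rule 1 impossible to satisfy; hence V.
At position 4, choosing V makes rule 4 impossible to satisfy; hence P.
At position 3, choosing A makes rule 3 impossible to satisfy; hence V.
So the tagging must be: V R V P A A R R.
Check: rule 1 holds; rule 2 holds; rule 3 holds; rule 4 holds; rule 5 holds.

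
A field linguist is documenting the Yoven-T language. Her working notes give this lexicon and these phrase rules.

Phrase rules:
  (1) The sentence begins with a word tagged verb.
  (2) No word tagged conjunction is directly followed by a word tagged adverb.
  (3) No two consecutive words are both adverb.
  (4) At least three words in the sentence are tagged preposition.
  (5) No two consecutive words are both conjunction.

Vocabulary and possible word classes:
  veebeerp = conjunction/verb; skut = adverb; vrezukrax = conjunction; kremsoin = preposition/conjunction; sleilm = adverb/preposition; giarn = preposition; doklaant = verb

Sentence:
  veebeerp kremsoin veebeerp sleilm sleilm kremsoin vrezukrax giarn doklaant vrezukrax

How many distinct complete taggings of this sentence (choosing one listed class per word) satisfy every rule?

Candidates per position — 1:veebeerp {conjunction,verb}; 2:kremsoin {preposition,conjunction}; 3:veebeerp {conjunction,verb}; 4:sleilm {adverb,preposition}; 5:sleilm {adverb,preposition}; 6:kremsoin {preposition,conjunction}; 7:vrezukrax {conjunction}; 8:giarn {preposition}; 9:doklaant {verb}; 10:vrezukrax {conjunction}.
There are 64 candidate sequences in total.
Checking each against the rules leaves 8 sequences.
Count = 8.

8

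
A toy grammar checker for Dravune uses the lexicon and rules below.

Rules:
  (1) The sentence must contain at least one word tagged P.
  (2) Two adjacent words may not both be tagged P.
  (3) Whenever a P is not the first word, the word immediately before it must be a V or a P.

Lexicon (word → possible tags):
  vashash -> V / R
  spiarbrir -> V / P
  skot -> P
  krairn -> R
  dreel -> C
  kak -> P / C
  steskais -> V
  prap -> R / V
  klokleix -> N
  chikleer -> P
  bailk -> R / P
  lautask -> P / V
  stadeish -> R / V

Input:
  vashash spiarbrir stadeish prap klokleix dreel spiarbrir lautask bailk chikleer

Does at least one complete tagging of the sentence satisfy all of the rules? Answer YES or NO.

NO

Candidates per position — 1:vashash {V,R}; 2:spiarbrir {V,P}; 3:stadeish {R,V}; 4:prap {R,V}; 5:klokleix {N}; 6:dreel {C}; 7:spiarbrir {V,P}; 8:lautask {P,V}; 9:bailk {R,P}; 10:chikleer {P}.
Every candidate sequence violates at least one rule; no consistent tagging exists.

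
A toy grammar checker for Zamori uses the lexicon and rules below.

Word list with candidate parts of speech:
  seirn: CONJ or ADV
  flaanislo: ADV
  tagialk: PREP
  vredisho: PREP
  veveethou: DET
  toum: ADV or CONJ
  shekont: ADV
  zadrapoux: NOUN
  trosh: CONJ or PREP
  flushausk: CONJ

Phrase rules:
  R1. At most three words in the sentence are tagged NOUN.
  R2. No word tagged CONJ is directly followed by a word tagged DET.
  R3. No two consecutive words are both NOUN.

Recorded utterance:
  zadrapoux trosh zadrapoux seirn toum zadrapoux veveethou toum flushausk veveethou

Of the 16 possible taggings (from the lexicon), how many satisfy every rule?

0

Candidates per position — 1:zadrapoux {NOUN}; 2:trosh {CONJ,PREP}; 3:zadrapoux {NOUN}; 4:seirn {CONJ,ADV}; 5:toum {ADV,CONJ}; 6:zadrapoux {NOUN}; 7:veveethou {DET}; 8:toum {ADV,CONJ}; 9:flushausk {CONJ}; 10:veveethou {DET}.
There are 16 candidate sequences in total.
Rule 2 cannot be satisfied by any choice of tags from the lexicon.
So there is no consistent tagging.
Count = 0.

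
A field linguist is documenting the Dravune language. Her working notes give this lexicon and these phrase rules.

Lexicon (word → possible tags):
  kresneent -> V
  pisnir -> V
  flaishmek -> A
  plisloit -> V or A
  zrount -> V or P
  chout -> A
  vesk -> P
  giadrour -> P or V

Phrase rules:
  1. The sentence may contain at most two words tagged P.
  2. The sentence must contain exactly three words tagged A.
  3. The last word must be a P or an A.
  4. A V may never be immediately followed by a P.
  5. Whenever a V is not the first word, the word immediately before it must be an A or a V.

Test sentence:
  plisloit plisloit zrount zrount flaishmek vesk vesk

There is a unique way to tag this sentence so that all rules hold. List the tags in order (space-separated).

Candidates per position — 1:plisloit {V,A}; 2:plisloit {V,A}; 3:zrount {V,P}; 4:zrount {V,P}; 5:flaishmek {A}; 6:vesk {P}; 7:vesk {P}.
Position 1: tagging it V would leave rule 2 unsatisfiable, so it must be A.
Position 2: tagging it V would leave rule 2 unsatisfiable, so it must be A.
Position 3: tagging it P would leave rule 1 unsatisfiable, so it must be V.
Position 4: tagging it P would leave rule 1 unsatisfiable, so it must be V.
The only consistent sequence is: A A V V A P P.
Verifying each rule — rule 1 holds; rule 2 holds; rule 3 holds; rule 4 holds; rule 5 holds.

A A V V A P P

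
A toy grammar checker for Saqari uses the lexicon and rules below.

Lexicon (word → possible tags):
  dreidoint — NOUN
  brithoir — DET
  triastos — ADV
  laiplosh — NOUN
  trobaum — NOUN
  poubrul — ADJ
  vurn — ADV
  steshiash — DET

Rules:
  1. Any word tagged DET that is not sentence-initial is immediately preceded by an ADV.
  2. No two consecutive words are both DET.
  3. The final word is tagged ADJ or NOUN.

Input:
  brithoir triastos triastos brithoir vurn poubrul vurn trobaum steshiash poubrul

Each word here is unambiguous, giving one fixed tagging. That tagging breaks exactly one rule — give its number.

Fixed tagging: DET ADV ADV DET ADV ADJ ADV NOUN DET ADJ.
Rule check: R1 ✗, R2 ✓, R3 ✓.
Only rule 1 fails.

1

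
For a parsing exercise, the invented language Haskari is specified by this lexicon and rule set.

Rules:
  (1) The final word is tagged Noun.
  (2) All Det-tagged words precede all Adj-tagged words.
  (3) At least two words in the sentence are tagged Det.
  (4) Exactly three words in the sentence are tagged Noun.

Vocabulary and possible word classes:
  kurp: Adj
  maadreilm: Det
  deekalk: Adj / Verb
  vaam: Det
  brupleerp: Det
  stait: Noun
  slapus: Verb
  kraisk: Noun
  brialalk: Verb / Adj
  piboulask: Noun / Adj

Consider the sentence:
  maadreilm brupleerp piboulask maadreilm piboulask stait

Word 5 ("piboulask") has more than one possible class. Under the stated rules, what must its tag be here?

Noun

Candidates per position — 1:maadreilm {Det}; 2:brupleerp {Det}; 3:piboulask {Noun,Adj}; 4:maadreilm {Det}; 5:piboulask {Noun,Adj}; 6:stait {Noun}.
If word 3 were Adj, no tagging could satisfy rule 2; so word 3 is Noun.
If word 5 were Adj, no tagging could satisfy rule 4; so word 5 is Noun.
The unique satisfying tagging is: Det Det Noun Det Noun Noun.
Rule-by-rule: rule 1 holds; rule 2 holds; rule 3 holds; rule 4 holds.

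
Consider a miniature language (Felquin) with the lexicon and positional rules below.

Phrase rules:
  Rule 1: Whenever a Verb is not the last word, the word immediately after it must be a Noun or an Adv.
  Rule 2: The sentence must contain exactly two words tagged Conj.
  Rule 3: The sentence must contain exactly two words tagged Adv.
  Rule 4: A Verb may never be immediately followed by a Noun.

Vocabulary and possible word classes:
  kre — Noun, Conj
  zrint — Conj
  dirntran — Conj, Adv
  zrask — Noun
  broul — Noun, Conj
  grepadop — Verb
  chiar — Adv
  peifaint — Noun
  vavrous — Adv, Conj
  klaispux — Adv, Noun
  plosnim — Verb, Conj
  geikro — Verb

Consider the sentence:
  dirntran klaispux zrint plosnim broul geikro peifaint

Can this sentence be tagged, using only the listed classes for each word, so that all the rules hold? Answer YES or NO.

Candidates per position — 1:dirntran {Conj,Adv}; 2:klaispux {Adv,Noun}; 3:zrint {Conj}; 4:plosnim {Verb,Conj}; 5:broul {Noun,Conj}; 6:geikro {Verb}; 7:peifaint {Noun}.
Rule 4 cannot be satisfied by any choice of tags from the lexicon.
So there is no consistent tagging.

NO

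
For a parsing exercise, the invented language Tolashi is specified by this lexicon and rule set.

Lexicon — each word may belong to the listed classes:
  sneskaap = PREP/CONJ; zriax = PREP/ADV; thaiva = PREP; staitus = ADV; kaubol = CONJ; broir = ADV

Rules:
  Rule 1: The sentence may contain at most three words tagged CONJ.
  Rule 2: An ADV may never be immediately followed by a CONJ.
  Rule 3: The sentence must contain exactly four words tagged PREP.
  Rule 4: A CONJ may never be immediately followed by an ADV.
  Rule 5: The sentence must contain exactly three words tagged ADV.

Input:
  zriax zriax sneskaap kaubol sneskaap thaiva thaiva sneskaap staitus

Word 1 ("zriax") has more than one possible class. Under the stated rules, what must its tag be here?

Candidates per position — 1:zriax {PREP,ADV}; 2:zriax {PREP,ADV}; 3:sneskaap {PREP,CONJ}; 4:kaubol {CONJ}; 5:sneskaap {PREP,CONJ}; 6:thaiva {PREP}; 7:thaiva {PREP}; 8:sneskaap {PREP,CONJ}; 9:staitus {ADV}.
Position 1: PREP is ruled out by rule 5; that leaves ADV.
Position 2: PREP is ruled out by rule 5; that leaves ADV.
Position 3: CONJ is ruled out by rule 2; that leaves PREP.
Position 8: CONJ is ruled out by rule 4; that leaves PREP.
Position 5: PREP is ruled out by rule 3; that leaves CONJ.
That leaves exactly one tagging: ADV ADV PREP CONJ CONJ PREP PREP PREP ADV.
Verifying each rule — rule 1 ✓; rule 2 ✓; rule 3 ✓; rule 4 ✓; rule 5 ✓.

ADV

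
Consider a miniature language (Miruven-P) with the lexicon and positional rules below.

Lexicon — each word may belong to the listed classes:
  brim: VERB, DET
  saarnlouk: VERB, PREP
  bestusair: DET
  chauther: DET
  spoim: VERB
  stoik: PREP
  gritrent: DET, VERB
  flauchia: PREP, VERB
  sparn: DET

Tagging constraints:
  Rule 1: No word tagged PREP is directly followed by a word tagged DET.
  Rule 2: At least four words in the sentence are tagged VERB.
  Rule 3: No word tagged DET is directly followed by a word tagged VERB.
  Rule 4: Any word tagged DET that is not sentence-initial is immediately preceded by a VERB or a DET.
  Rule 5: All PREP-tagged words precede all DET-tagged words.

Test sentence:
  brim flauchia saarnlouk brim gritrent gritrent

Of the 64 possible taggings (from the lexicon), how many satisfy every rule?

8

Candidates per position — 1:brim {VERB,DET}; 2:flauchia {PREP,VERB}; 3:saarnlouk {VERB,PREP}; 4:brim {VERB,DET}; 5:gritrent {DET,VERB}; 6:gritrent {DET,VERB}.
There are 64 candidate sequences in total.
Checking each against the rules leaves 8 sequences.
Count = 8.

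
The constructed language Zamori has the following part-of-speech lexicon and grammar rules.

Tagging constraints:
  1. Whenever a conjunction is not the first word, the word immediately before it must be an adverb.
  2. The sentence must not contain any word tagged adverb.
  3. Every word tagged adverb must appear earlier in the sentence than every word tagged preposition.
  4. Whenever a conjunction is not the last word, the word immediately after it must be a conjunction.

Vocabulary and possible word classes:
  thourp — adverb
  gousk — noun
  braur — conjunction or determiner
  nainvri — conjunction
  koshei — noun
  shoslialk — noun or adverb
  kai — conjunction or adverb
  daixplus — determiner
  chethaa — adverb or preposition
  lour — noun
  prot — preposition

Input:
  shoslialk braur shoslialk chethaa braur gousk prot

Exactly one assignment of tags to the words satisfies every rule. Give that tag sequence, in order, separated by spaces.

Candidates per position — 1:shoslialk {noun,adverb}; 2:braur {conjunction,determiner}; 3:shoslialk {noun,adverb}; 4:chethaa {adverb,preposition}; 5:braur {conjunction,determiner}; 6:gousk {noun}; 7:prot {preposition}.
At position 1, choosing adverb makes rule 2 impossible to satisfy; hence noun.
At position 2, choosing conjunction makes rule 1 impossible to satisfy; hence determiner.
At position 3, choosing adverb makes rule 2 impossible to satisfy; hence noun.
At position 4, choosing adverb makes rule 2 impossible to satisfy; hence preposition.
At position 5, choosing conjunction makes rule 1 impossible to satisfy; hence determiner.
The only consistent sequence is: noun determiner noun preposition determiner noun preposition.
Rule-by-rule: rule 1 ok; rule 2 ok; rule 3 ok; rule 4 ok.

noun determiner noun preposition determiner noun preposition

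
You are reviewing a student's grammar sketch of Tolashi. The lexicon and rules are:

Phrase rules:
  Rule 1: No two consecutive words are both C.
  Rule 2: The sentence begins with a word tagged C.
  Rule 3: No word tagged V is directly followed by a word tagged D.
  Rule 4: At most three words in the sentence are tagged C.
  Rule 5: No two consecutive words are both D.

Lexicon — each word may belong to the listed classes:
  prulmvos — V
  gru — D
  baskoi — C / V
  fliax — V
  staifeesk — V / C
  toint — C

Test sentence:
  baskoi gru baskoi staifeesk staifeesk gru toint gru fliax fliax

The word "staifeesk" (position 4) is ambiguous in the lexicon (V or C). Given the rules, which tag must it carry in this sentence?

V

Candidates per position — 1:baskoi {C,V}; 2:gru {D}; 3:baskoi {C,V}; 4:staifeesk {V,C}; 5:staifeesk {V,C}; 6:gru {D}; 7:toint {C}; 8:gru {D}; 9:fliax {V}; 10:fliax {V}.
Word 1 cannot be V — rule 2 would then fail for every completion. It is C.
Word 5 cannot be V — rule 3 would then fail for every completion. It is C.
Word 3 cannot be C — rule 4 would then fail for every completion. It is V.
Word 4 cannot be C — rule 1 would then fail for every completion. It is V.
The unique satisfying tagging is: C D V V C D C D V V.
Rule-by-rule: rule 1 satisfied; rule 2 satisfied; rule 3 satisfied; rule 4 satisfied; rule 5 satisfied.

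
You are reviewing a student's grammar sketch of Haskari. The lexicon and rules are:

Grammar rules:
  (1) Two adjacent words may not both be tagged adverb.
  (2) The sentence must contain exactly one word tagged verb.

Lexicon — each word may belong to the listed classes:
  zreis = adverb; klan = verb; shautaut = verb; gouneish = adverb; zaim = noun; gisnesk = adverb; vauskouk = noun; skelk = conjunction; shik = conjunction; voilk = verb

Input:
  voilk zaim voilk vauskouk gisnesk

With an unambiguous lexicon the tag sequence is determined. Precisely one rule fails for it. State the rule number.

Fixed tagging: verb noun verb noun adverb.
Rule check: R1 holds, R2 violated.
Only rule 2 fails.

2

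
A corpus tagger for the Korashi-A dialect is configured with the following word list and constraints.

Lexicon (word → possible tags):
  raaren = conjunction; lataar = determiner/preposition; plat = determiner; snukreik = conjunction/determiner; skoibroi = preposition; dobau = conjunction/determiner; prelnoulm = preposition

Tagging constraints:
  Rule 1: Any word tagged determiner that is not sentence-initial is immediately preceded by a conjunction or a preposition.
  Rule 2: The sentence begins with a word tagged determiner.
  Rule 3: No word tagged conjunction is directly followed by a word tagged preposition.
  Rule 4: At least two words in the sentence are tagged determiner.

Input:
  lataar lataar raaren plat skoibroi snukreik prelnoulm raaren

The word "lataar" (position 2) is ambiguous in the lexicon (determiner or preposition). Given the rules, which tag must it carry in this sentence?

preposition

Candidates per position — 1:lataar {determiner,preposition}; 2:lataar {determiner,preposition}; 3:raaren {conjunction}; 4:plat {determiner}; 5:skoibroi {preposition}; 6:snukreik {conjunction,determiner}; 7:prelnoulm {preposition}; 8:raaren {conjunction}.
If word 1 were preposition, no tagging could satisfy rule 2; so word 1 is determiner.
If word 2 were determiner, no tagging could satisfy rule 1; so word 2 is preposition.
If word 6 were conjunction, no tagging could satisfy rule 3; so word 6 is determiner.
The only consistent sequence is: determiner preposition conjunction determiner preposition determiner preposition conjunction.
Rule-by-rule: rule 1 ✓; rule 2 ✓; rule 3 ✓; rule 4 ✓.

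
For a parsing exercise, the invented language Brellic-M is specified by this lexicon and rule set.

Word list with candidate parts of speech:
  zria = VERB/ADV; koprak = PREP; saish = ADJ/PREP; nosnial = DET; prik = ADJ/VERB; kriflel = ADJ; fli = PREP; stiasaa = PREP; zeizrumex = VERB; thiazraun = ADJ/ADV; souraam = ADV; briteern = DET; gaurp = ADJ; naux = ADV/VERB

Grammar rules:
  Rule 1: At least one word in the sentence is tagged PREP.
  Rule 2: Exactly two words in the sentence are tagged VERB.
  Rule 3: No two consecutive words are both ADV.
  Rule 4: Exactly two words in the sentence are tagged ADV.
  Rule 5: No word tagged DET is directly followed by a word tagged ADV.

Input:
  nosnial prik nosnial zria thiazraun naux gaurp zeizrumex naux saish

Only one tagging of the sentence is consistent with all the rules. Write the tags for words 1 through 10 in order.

Candidates per position — 1:nosnial {DET}; 2:prik {ADJ,VERB}; 3:nosnial {DET}; 4:zria {VERB,ADV}; 5:thiazraun {ADJ,ADV}; 6:naux {ADV,VERB}; 7:gaurp {ADJ}; 8:zeizrumex {VERB}; 9:naux {ADV,VERB}; 10:saish {ADJ,PREP}.
At position 4, choosing ADV makes rule 5 impossible to satisfy; hence VERB.
At position 6, choosing VERB makes rule 2 impossible to satisfy; hence ADV.
At position 9, choosing VERB makes rule 2 impossible to satisfy; hence ADV.
At position 10, choosing ADJ makes rule 1 impossible to satisfy; hence PREP.
At position 2, choosing VERB makes rule 2 impossible to satisfy; hence ADJ.
At position 5, choosing ADV makes rule 3 impossible to satisfy; hence ADJ.
So the tagging must be: DET ADJ DET VERB ADJ ADV ADJ VERB ADV PREP.
Verifying each rule — rule 1 ok; rule 2 ok; rule 3 ok; rule 4 ok; rule 5 ok.

DET ADJ DET VERB ADJ ADV ADJ VERB ADV PREP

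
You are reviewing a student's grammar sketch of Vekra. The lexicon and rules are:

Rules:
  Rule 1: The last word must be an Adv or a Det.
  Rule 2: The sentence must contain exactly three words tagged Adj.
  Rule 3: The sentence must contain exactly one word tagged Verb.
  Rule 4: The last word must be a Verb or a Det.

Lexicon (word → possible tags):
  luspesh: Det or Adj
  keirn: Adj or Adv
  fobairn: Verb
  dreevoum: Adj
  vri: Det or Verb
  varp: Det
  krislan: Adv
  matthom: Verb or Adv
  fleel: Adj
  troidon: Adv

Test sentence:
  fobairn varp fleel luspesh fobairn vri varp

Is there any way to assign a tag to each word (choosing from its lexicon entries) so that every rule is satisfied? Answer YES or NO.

Candidates per position — 1:fobairn {Verb}; 2:varp {Det}; 3:fleel {Adj}; 4:luspesh {Det,Adj}; 5:fobairn {Verb}; 6:vri {Det,Verb}; 7:varp {Det}.
Rule 2 cannot be satisfied by any choice of tags from the lexicon.
So there is no consistent tagging.

NO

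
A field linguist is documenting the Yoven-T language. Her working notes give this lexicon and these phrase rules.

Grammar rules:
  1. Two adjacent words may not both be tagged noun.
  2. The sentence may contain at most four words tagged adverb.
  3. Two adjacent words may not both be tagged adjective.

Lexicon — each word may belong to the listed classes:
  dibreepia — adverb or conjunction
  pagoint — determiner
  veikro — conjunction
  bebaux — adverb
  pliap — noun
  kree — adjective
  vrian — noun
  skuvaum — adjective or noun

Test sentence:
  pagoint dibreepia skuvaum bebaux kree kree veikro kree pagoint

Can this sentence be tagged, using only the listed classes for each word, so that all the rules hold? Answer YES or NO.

Candidates per position — 1:pagoint {determiner}; 2:dibreepia {adverb,conjunction}; 3:skuvaum {adjective,noun}; 4:bebaux {adverb}; 5:kree {adjective}; 6:kree {adjective}; 7:veikro {conjunction}; 8:kree {adjective}; 9:pagoint {determiner}.
Rule 3 cannot be satisfied by any choice of tags from the lexicon.
So there is no consistent tagging.

NO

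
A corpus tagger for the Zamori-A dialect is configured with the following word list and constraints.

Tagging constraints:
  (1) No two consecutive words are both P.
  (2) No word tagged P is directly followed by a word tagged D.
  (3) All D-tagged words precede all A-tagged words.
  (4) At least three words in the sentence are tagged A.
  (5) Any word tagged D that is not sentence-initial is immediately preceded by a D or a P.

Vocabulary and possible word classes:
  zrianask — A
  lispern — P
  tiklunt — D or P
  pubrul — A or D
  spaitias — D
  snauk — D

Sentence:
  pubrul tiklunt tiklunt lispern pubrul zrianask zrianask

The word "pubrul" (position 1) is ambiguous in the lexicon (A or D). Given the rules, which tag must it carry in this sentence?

D

Candidates per position — 1:pubrul {A,D}; 2:tiklunt {D,P}; 3:tiklunt {D,P}; 4:lispern {P}; 5:pubrul {A,D}; 6:zrianask {A}; 7:zrianask {A}.
Position 3: tagging it P would leave rule 1 unsatisfiable, so it must be D.
Position 5: tagging it D would leave rule 2 unsatisfiable, so it must be A.
Position 1: tagging it A would leave rule 3 unsatisfiable, so it must be D.
Position 2: tagging it P would leave rule 2 unsatisfiable, so it must be D.
The unique satisfying tagging is: D D D P A A A.
Check: rule 1 holds; rule 2 holds; rule 3 holds; rule 4 holds; rule 5 holds.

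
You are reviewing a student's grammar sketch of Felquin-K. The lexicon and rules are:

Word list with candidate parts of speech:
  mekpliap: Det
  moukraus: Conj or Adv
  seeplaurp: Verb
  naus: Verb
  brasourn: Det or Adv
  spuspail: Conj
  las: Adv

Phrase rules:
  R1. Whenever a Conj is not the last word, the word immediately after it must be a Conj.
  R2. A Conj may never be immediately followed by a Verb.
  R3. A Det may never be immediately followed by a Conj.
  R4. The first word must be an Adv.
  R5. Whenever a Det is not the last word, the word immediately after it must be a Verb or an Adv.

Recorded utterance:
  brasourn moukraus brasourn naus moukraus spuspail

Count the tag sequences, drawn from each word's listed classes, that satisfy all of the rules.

4

Candidates per position — 1:brasourn {Det,Adv}; 2:moukraus {Conj,Adv}; 3:brasourn {Det,Adv}; 4:naus {Verb}; 5:moukraus {Conj,Adv}; 6:spuspail {Conj}.
There are 16 candidate sequences in total.
The sequences that satisfy every rule: Adv Adv Det Verb Conj Conj; Adv Adv Det Verb Adv Conj; Adv Adv Adv Verb Conj Conj; Adv Adv Adv Verb Adv Conj.
Count = 4.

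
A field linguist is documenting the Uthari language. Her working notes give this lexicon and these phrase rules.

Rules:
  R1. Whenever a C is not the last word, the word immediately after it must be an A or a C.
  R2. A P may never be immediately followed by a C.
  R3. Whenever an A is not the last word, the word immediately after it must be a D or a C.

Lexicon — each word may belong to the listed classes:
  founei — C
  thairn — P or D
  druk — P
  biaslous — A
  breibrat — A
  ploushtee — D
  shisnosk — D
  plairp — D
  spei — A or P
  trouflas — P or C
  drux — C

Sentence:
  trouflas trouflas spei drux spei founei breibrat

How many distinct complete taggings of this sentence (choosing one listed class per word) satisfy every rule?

Candidates per position — 1:trouflas {P,C}; 2:trouflas {P,C}; 3:spei {A,P}; 4:drux {C}; 5:spei {A,P}; 6:founei {C}; 7:breibrat {A}.
There are 16 candidate sequences in total.
The sequences that satisfy every rule: P P A C A C A; C C A C A C A.
Count = 2.

2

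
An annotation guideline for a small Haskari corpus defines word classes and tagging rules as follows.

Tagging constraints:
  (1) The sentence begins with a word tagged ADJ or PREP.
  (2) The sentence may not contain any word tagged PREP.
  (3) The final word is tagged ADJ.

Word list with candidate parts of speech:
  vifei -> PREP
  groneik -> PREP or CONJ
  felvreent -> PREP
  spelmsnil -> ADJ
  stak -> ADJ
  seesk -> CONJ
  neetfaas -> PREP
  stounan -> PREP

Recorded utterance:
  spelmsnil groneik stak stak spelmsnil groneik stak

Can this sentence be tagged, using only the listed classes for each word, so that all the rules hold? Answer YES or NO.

YES

Candidates per position — 1:spelmsnil {ADJ}; 2:groneik {PREP,CONJ}; 3:stak {ADJ}; 4:stak {ADJ}; 5:spelmsnil {ADJ}; 6:groneik {PREP,CONJ}; 7:stak {ADJ}.
One satisfying assignment: ADJ CONJ ADJ ADJ ADJ CONJ ADJ.
Checking: rule 1 satisfied; rule 2 satisfied; rule 3 satisfied.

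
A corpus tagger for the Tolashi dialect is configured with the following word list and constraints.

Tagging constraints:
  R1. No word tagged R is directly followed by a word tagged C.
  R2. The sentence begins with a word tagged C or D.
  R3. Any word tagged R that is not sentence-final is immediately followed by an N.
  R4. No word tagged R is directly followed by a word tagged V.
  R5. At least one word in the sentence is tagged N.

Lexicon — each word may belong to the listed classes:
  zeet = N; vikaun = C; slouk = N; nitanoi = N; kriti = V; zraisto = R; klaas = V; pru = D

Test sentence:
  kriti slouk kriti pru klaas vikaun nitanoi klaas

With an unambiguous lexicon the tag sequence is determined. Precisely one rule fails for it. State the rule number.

Fixed tagging: V N V D V C N V.
Rule check: R1 pass, R2 fail, R3 pass, R4 pass, R5 pass.
Only rule 2 fails.

2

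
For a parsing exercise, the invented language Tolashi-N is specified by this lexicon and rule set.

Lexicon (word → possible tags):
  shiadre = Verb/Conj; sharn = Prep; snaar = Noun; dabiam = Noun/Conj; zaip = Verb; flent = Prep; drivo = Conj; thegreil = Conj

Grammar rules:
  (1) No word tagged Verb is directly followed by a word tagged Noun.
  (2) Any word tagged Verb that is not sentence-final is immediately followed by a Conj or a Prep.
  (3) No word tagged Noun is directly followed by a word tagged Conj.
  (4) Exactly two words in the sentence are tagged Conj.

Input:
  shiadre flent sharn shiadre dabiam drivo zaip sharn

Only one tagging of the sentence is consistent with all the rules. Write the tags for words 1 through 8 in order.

Candidates per position — 1:shiadre {Verb,Conj}; 2:flent {Prep}; 3:sharn {Prep}; 4:shiadre {Verb,Conj}; 5:dabiam {Noun,Conj}; 6:drivo {Conj}; 7:zaip {Verb}; 8:sharn {Prep}.
Position 5: Noun is ruled out by rule 3; that leaves Conj.
Position 1: Conj is ruled out by rule 4; that leaves Verb.
Position 4: Conj is ruled out by rule 4; that leaves Verb.
So the tagging must be: Verb Prep Prep Verb Conj Conj Verb Prep.
Check: rule 1 ok; rule 2 ok; rule 3 ok; rule 4 ok.

Verb Prep Prep Verb Conj Conj Verb Prep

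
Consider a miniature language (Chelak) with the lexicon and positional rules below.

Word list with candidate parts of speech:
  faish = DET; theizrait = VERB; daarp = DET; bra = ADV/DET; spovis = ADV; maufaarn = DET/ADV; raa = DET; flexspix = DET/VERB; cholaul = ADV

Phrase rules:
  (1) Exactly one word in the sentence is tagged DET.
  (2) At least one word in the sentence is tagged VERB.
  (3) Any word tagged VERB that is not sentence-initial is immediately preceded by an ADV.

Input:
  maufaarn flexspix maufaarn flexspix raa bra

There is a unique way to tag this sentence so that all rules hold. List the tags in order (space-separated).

ADV VERB ADV VERB DET ADV

Candidates per position — 1:maufaarn {DET,ADV}; 2:flexspix {DET,VERB}; 3:maufaarn {DET,ADV}; 4:flexspix {DET,VERB}; 5:raa {DET}; 6:bra {ADV,DET}.
Word 1 cannot be DET — rule 1 would then fail for every completion. It is ADV.
Word 2 cannot be DET — rule 1 would then fail for every completion. It is VERB.
Word 3 cannot be DET — rule 1 would then fail for every completion. It is ADV.
Word 4 cannot be DET — rule 1 would then fail for every completion. It is VERB.
Word 6 cannot be DET — rule 1 would then fail for every completion. It is ADV.
The unique satisfying tagging is: ADV VERB ADV VERB DET ADV.
Check: rule 1 holds; rule 2 holds; rule 3 holds.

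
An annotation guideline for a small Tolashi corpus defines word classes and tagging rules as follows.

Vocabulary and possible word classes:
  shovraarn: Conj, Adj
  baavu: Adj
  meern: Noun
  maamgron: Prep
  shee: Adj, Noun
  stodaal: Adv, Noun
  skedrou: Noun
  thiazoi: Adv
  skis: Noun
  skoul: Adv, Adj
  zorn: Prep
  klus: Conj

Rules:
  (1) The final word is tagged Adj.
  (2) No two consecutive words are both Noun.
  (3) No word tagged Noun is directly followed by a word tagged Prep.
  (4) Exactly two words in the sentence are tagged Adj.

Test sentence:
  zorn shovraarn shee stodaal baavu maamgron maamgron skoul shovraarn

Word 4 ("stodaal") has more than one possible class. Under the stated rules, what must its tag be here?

Adv

Candidates per position — 1:zorn {Prep}; 2:shovraarn {Conj,Adj}; 3:shee {Adj,Noun}; 4:stodaal {Adv,Noun}; 5:baavu {Adj}; 6:maamgron {Prep}; 7:maamgron {Prep}; 8:skoul {Adv,Adj}; 9:shovraarn {Conj,Adj}.
At position 9, choosing Conj makes rule 1 impossible to satisfy; hence Adj.
At position 2, choosing Adj makes rule 4 impossible to satisfy; hence Conj.
At position 3, choosing Adj makes rule 4 impossible to satisfy; hence Noun.
At position 4, choosing Noun makes rule 2 impossible to satisfy; hence Adv.
At position 8, choosing Adj makes rule 4 impossible to satisfy; hence Adv.
So the tagging must be: Prep Conj Noun Adv Adj Prep Prep Adv Adj.
Rule-by-rule: rule 1 holds; rule 2 holds; rule 3 holds; rule 4 holds.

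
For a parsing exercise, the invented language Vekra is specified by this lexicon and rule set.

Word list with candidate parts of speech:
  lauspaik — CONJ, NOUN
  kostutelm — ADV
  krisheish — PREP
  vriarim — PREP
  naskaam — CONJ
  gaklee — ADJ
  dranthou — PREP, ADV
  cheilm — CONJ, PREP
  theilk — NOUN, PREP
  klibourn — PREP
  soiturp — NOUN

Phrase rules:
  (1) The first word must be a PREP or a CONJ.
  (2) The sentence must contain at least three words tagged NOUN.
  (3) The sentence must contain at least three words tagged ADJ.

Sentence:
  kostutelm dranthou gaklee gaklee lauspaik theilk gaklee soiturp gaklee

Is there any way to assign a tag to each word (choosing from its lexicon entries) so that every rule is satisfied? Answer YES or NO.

NO

Candidates per position — 1:kostutelm {ADV}; 2:dranthou {PREP,ADV}; 3:gaklee {ADJ}; 4:gaklee {ADJ}; 5:lauspaik {CONJ,NOUN}; 6:theilk {NOUN,PREP}; 7:gaklee {ADJ}; 8:soiturp {NOUN}; 9:gaklee {ADJ}.
Rule 1 cannot be satisfied by any choice of tags from the lexicon.
So there is no consistent tagging.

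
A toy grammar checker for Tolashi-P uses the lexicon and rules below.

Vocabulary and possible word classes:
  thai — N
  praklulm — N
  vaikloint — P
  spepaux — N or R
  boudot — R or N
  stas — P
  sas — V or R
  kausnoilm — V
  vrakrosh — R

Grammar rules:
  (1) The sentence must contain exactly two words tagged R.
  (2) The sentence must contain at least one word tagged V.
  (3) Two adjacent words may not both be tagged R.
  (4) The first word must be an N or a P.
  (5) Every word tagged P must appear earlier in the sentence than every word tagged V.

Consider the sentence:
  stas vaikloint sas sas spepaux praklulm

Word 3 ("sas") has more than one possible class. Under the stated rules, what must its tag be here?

Candidates per position — 1:stas {P}; 2:vaikloint {P}; 3:sas {V,R}; 4:sas {V,R}; 5:spepaux {N,R}; 6:praklulm {N}.
Position 3: the remaining choice is settled jointly with positions 4, 5 — only R at position 3 is part of a tagging that satisfies every rule.
So the tagging must be: P P R V R N.
Verifying each rule — rule 1 ✓; rule 2 ✓; rule 3 ✓; rule 4 ✓; rule 5 ✓.

R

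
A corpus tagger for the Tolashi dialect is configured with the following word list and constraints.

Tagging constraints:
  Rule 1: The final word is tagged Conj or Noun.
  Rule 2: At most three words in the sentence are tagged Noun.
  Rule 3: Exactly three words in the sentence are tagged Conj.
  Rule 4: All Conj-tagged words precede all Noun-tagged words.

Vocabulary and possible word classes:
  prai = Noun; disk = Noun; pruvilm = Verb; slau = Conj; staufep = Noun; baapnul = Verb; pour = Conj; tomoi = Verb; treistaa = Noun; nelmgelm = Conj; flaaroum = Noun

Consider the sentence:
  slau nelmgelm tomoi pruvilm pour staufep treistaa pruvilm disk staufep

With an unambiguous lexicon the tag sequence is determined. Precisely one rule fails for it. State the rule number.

2

Fixed tagging: Conj Conj Verb Verb Conj Noun Noun Verb Noun Noun.
Applying the rules: R1 holds, R2 violated, R3 holds, R4 holds.
Only rule 2 fails.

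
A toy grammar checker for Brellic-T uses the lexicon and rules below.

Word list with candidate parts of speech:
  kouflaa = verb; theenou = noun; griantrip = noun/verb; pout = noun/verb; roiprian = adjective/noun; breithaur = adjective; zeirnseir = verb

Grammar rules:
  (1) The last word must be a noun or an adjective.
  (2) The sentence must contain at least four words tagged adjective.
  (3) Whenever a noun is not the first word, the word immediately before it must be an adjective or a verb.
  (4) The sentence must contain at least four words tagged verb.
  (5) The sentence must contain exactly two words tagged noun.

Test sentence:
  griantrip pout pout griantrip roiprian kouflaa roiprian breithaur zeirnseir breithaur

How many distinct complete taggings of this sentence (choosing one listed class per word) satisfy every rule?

3

Candidates per position — 1:griantrip {noun,verb}; 2:pout {noun,verb}; 3:pout {noun,verb}; 4:griantrip {noun,verb}; 5:roiprian {adjective,noun}; 6:kouflaa {verb}; 7:roiprian {adjective,noun}; 8:breithaur {adjective}; 9:zeirnseir {verb}; 10:breithaur {adjective}.
There are 64 candidate sequences in total.
The sequences that satisfy every rule: noun verb noun verb adjective verb adjective adjective verb adjective; noun verb verb noun adjective verb adjective adjective verb adjective; verb noun verb noun adjective verb adjective adjective verb adjective.
Count = 3.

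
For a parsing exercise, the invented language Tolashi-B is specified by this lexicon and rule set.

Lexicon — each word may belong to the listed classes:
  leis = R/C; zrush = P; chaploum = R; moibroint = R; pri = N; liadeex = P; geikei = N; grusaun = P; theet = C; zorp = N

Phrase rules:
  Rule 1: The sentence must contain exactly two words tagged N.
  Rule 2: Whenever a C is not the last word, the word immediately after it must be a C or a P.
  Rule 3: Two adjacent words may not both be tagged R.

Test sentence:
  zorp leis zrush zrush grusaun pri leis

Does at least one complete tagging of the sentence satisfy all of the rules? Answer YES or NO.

YES

Candidates per position — 1:zorp {N}; 2:leis {R,C}; 3:zrush {P}; 4:zrush {P}; 5:grusaun {P}; 6:pri {N}; 7:leis {R,C}.
One satisfying assignment: N C P P P N C.
Checking: rule 1 satisfied; rule 2 satisfied; rule 3 satisfied.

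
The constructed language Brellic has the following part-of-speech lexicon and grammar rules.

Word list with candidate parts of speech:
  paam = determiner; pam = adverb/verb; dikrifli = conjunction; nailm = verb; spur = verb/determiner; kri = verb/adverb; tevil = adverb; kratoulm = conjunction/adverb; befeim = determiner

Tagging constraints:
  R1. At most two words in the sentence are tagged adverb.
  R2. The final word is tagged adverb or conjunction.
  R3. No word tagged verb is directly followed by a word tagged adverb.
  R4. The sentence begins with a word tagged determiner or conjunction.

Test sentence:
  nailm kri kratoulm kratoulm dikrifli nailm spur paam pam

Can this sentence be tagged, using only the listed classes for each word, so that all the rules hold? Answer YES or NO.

NO

Candidates per position — 1:nailm {verb}; 2:kri {verb,adverb}; 3:kratoulm {conjunction,adverb}; 4:kratoulm {conjunction,adverb}; 5:dikrifli {conjunction}; 6:nailm {verb}; 7:spur {verb,determiner}; 8:paam {determiner}; 9:pam {adverb,verb}.
Rule 4 cannot be satisfied by any choice of tags from the lexicon.
So there is no consistent tagging.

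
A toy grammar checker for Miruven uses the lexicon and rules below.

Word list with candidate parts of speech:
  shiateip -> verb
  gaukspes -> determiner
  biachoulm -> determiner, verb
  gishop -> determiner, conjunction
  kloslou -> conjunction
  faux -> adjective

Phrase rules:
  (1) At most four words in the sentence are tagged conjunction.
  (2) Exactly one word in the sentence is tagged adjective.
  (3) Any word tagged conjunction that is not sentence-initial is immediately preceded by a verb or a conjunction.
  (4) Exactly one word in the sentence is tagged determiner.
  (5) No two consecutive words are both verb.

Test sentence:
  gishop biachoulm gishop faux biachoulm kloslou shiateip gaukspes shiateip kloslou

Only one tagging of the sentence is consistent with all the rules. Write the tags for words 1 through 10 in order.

conjunction verb conjunction adjective verb conjunction verb determiner verb conjunction

Candidates per position — 1:gishop {determiner,conjunction}; 2:biachoulm {determiner,verb}; 3:gishop {determiner,conjunction}; 4:faux {adjective}; 5:biachoulm {determiner,verb}; 6:kloslou {conjunction}; 7:shiateip {verb}; 8:gaukspes {determiner}; 9:shiateip {verb}; 10:kloslou {conjunction}.
If word 1 were determiner, no tagging could satisfy rule 4; so word 1 is conjunction.
If word 2 were determiner, no tagging could satisfy rule 4; so word 2 is verb.
If word 3 were determiner, no tagging could satisfy rule 4; so word 3 is conjunction.
If word 5 were determiner, no tagging could satisfy rule 3; so word 5 is verb.
So the tagging must be: conjunction verb conjunction adjective verb conjunction verb determiner verb conjunction.
Verifying each rule — rule 1 ok; rule 2 ok; rule 3 ok; rule 4 ok; rule 5 ok.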